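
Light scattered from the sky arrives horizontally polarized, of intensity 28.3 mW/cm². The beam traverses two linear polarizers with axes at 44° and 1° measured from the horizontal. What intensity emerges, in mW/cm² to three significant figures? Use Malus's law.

I ≈ 7.83 mW/cm²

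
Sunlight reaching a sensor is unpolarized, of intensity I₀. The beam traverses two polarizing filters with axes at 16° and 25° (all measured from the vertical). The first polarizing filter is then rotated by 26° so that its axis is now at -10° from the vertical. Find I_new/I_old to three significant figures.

Before rotation:
Unpolarized light through the first polarizer → I₁ = ½ I₀, now polarized at 16°.
I₂ = I₁ cos²(25° − 16°) = 0.5 I₀ · cos²(9°) = 0.4878 I₀.
After rotation:
Unpolarized light through the first polarizer → I₁ = ½ I₀, now polarized at -10°.
I₂ = I₁ cos²(25° + 10°) = 0.5 I₀ · cos²(35°) = 0.3355 I₀.
Ratio = 0.3355 / 0.4878 = 0.6878.

I_new/I_old ≈ 0.688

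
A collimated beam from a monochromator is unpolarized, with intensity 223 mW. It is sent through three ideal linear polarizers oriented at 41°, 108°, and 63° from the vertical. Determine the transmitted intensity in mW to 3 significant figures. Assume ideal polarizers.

I ≈ 8.51 mW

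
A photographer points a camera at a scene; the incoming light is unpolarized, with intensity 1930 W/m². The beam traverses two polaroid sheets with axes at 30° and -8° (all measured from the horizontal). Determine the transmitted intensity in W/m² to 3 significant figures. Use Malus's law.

I ≈ 599 W/m²

Unpolarized light through the first polarizer → I₁ = 1930 W/m²/2 = 965 W/m², polarized at 30°.
I₂ = I₁ · cos²(38°) = 965 · 0.621 = 599.2 W/m².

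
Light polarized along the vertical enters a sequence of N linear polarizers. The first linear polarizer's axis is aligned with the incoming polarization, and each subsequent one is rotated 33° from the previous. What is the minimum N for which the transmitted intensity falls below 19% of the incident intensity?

N = 6

First polarizer is aligned with the polarization: full transmission.
Each further stage multiplies by cos²(33°) = 0.7034.
After N polarizers: T = 0.7034^(N−1). Require T < 0.19 ⇒ N−1 > ln(0.19)/ln(0.7034) = 4.72, so N−1 ≥ 5 and N = 6.
Check: N=6 gives T = 0.1722 < 0.19; N=5 gives T = 0.2448.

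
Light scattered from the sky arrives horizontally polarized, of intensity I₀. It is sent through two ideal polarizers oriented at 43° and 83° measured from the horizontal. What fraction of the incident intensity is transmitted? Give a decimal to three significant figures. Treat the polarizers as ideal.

≈ 0.314 I₀

I₁ = I₀ cos²(43° − 0°) = I₀ cos²(43°) = 0.5349 I₀.
I₂ = I₁ cos²(83° − 43°) = 0.5349 I₀ · cos²(40°) = 0.3139 I₀.
Transmitted fraction = 0.3139.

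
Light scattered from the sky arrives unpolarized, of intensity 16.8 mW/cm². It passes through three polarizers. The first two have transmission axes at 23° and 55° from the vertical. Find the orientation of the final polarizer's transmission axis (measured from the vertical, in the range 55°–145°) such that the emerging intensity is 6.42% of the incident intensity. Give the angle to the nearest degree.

θ ≈ 120°

Unpolarized light through the first polarizer → I₁ = ½ I₀, now polarized at 23°.
I₂ = I₁ cos²(55° − 23°) = 0.5 I₀ · cos²(32°) = 0.3596 I₀.
Need I₃/I₀ = 0.0642, so cos²(θ − 55°) = 0.0642 / 0.3596 = 0.1785.
θ − 55° = arccos(√0.1785) = 65.0°, giving θ ≈ 55 + 65.0 = 120.0°.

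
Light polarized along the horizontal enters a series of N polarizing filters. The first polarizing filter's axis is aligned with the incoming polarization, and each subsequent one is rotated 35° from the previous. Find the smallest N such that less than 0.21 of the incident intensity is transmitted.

N = 5

First polarizer is aligned with the polarization: full transmission.
Each further stage multiplies by cos²(35°) = 0.671.
After N polarizers: T = 0.671^(N−1). Require T < 0.21 ⇒ N−1 > ln(0.21)/ln(0.671) = 3.91, so N−1 ≥ 4 and N = 5.
Check: N=5 gives T = 0.2027 < 0.21; N=4 gives T = 0.3021.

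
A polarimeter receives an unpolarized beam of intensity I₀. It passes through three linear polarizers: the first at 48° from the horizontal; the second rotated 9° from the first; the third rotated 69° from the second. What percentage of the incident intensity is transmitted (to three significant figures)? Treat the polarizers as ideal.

≈ 6.26%

Unpolarized light through the first polarizer → I₁ = ½ I₀, now polarized at 48°.
I₂ = I₁ cos²(9°) = 0.5 · 0.9755 I₀ = 0.4878 I₀.
I₃ = I₂ cos²(69°) = 0.4878 · 0.1284 I₀ = 0.06264 I₀.
That is 6.264% of the incident intensity.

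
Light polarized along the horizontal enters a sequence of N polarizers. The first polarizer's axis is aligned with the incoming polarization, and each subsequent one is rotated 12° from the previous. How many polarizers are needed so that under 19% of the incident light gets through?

N = 39

First polarizer is aligned with the polarization: full transmission.
Each further stage multiplies by cos²(12°) = 0.9568.
After N polarizers: T = 0.9568^(N−1). Require T < 0.19 ⇒ N−1 > ln(0.19)/ln(0.9568) = 37.58, so N−1 ≥ 38 and N = 39.
Check: N=39 gives T = 0.1865 < 0.19; N=38 gives T = 0.195.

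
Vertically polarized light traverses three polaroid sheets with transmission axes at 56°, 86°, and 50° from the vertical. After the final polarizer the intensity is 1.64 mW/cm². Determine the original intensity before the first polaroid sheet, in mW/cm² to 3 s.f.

By Malus's law, I₁ = I₀ cos²(56° − 0°) = I₀ cos²(56°) = 0.3127 I₀.
I₂ = I₁ cos²(86° − 56°) = 0.3127 I₀ · cos²(30°) = 0.2345 I₀.
I₃ = I₂ cos²(50° − 86°) = 0.2345 I₀ · cos²(36°) = 0.1535 I₀.
So 1.64 mW/cm² = 0.1535 I₀, giving I₀ = 1.64/0.1535 = 10.68 mW/cm².

I₀ ≈ 10.7 mW/cm²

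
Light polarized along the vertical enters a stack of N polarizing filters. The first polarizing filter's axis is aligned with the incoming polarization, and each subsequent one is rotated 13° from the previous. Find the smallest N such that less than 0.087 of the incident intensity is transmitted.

First polarizer is aligned with the polarization: full transmission.
Each further stage multiplies by cos²(13°) = 0.9494.
After N polarizers: T = 0.9494^(N−1). Require T < 0.087 ⇒ N−1 > ln(0.087)/ln(0.9494) = 47.02, so N−1 ≥ 48 and N = 49.
Check: N=49 gives T = 0.0827 < 0.087; N=48 gives T = 0.08711.

N = 49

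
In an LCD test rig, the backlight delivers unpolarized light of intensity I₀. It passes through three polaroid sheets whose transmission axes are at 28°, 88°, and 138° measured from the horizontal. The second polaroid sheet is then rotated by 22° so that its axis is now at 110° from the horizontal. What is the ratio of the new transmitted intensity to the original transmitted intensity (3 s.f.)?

I_new/I_old ≈ 0.146

Before rotation:
Unpolarized light through the first polarizer → I₁ = ½ I₀, now polarized at 28°.
I₂ = I₁ cos²(88° − 28°) = 0.5 I₀ · cos²(60°) = 0.125 I₀.
I₃ = I₂ cos²(138° − 88°) = 0.125 I₀ · cos²(50°) = 0.05165 I₀.
After rotation:
Unpolarized light through the first polarizer → I₁ = ½ I₀, now polarized at 28°.
I₂ = I₁ cos²(110° − 28°) = 0.5 I₀ · cos²(82°) = 0.009685 I₀.
I₃ = I₂ cos²(138° − 110°) = 0.009685 I₀ · cos²(28°) = 0.00755 I₀.
Ratio = 0.00755 / 0.05165 = 0.1462.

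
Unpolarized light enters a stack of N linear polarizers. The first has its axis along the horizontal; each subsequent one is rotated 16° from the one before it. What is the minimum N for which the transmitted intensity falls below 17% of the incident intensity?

N = 15

First polarizer halves the unpolarized light: factor 1/2.
Each further stage multiplies by cos²(16°) = 0.924.
After N polarizers: T = 0.5·0.924^(N−1). Require T < 0.17 ⇒ N−1 > ln(0.17/0.5)/ln(0.924) = 13.65, so N−1 ≥ 14 and N = 15.
Check: N=15 gives T = 0.1654 < 0.17; N=14 gives T = 0.179.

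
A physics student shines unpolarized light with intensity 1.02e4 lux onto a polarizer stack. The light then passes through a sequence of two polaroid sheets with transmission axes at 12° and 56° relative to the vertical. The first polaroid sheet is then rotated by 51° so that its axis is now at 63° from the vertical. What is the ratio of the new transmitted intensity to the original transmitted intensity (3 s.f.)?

I_new/I_old ≈ 1.90

Before rotation:
Unpolarized light through the first polarizer → I₁ = ½ I₀, now polarized at 12°.
I₂ = I₁ cos²(56° − 12°) = 0.5 I₀ · cos²(44°) = 0.2587 I₀.
After rotation:
Unpolarized light through the first polarizer → I₁ = ½ I₀, now polarized at 63°.
I₂ = I₁ cos²(56° − 63°) = 0.5 I₀ · cos²(7°) = 0.4926 I₀.
Ratio = 0.4926 / 0.2587 = 1.904.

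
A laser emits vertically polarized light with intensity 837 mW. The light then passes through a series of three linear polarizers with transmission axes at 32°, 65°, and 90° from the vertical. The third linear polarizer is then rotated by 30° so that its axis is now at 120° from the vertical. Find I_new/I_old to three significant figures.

Before rotation:
By Malus's law, I₁ = I₀ cos²(32° − 0°) = I₀ cos²(32°) = 0.7192 I₀.
I₂ = I₁ cos²(65° − 32°) = 0.7192 I₀ · cos²(33°) = 0.5059 I₀.
I₃ = I₂ cos²(90° − 65°) = 0.5059 I₀ · cos²(25°) = 0.4155 I₀.
After rotation:
I₁ = I₀ cos²(32° − 0°) = I₀ cos²(32°) = 0.7192 I₀.
I₂ = I₁ cos²(65° − 32°) = 0.7192 I₀ · cos²(33°) = 0.5059 I₀.
I₃ = I₂ cos²(120° − 65°) = 0.5059 I₀ · cos²(55°) = 0.1664 I₀.
Ratio = 0.1664 / 0.4155 = 0.4005.

I_new/I_old ≈ 0.401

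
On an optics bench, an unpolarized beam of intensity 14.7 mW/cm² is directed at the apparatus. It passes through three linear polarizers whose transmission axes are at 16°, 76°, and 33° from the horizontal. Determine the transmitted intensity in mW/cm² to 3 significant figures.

I ≈ 0.983 mW/cm²

Unpolarized light through the first polarizer → I₁ = 14.7 mW/cm²/2 = 7.35 mW/cm², polarized at 16°.
I₂ = I₁ · cos²(60°) = 7.35 · 0.25 = 1.838 mW/cm².
I₃ = I₂ · cos²(43°) = 1.838 · 0.5349 = 0.9828 mW/cm².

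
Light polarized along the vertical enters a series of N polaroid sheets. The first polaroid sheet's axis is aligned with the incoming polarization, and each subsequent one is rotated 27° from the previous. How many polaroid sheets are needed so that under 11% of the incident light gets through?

First polarizer is aligned with the polarization: full transmission.
Each further stage multiplies by cos²(27°) = 0.7939.
After N polarizers: T = 0.7939^(N−1). Require T < 0.11 ⇒ N−1 > ln(0.11)/ln(0.7939) = 9.56, so N−1 ≥ 10 and N = 11.
Check: N=11 gives T = 0.09945 < 0.11; N=10 gives T = 0.1253.

N = 11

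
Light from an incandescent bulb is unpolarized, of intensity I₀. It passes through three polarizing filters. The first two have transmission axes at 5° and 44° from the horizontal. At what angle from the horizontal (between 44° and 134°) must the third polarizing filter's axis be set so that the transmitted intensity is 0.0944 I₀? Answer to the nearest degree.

θ ≈ 100°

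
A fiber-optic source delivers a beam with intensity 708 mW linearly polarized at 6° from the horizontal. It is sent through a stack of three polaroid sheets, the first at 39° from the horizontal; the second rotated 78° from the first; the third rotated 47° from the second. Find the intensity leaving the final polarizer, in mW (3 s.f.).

I₁ = 708 mW · cos²(33°) = 498 mW.
I₂ = I₁ · cos²(78°) = 498 · 0.04323 = 21.53 mW.
I₃ = I₂ · cos²(47°) = 21.53 · 0.4651 = 10.01 mW.

I ≈ 10.0 mW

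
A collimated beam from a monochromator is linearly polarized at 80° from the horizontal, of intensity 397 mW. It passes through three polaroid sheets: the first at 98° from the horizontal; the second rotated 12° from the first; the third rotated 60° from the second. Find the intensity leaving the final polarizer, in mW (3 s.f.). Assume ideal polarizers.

I ≈ 85.9 mW

I₁ = 397 mW · cos²(18°) = 359.1 mW.
I₂ = I₁ · cos²(12°) = 359.1 · 0.9568 = 343.6 mW.
I₃ = I₂ · cos²(60°) = 343.6 · 0.25 = 85.89 mW.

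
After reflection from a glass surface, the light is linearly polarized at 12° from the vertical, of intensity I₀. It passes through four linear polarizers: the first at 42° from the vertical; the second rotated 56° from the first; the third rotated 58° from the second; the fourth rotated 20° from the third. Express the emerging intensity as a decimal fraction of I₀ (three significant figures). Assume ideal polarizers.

≈ 0.0582 I₀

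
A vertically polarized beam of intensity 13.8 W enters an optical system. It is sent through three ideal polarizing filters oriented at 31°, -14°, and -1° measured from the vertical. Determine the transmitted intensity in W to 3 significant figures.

I ≈ 4.81 W

I₁ = 13.8 W · cos²(31°) = 10.14 W.
I₂ = I₁ · cos²(45°) = 10.14 · 0.5 = 5.07 W.
I₃ = I₂ · cos²(13°) = 5.07 · 0.9494 = 4.813 W.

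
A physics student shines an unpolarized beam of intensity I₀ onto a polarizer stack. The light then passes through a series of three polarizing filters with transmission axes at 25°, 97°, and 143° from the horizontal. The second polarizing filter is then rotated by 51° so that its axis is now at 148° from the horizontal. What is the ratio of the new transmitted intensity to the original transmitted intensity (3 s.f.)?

I_new/I_old ≈ 6.39

Before rotation:
Unpolarized light through the first polarizer → I₁ = ½ I₀, now polarized at 25°.
I₂ = I₁ cos²(97° − 25°) = 0.5 I₀ · cos²(72°) = 0.04775 I₀.
I₃ = I₂ cos²(143° − 97°) = 0.04775 I₀ · cos²(46°) = 0.02304 I₀.
After rotation:
Unpolarized light through the first polarizer → I₁ = ½ I₀, now polarized at 25°.
Angle between axes 1 and 2: 57°. I₂ = 0.5 I₀ · cos²(57°) = 0.1483 I₀.
I₃ = I₂ cos²(143° − 148°) = 0.1483 I₀ · cos²(5°) = 0.1472 I₀.
Ratio = 0.1472 / 0.02304 = 6.388.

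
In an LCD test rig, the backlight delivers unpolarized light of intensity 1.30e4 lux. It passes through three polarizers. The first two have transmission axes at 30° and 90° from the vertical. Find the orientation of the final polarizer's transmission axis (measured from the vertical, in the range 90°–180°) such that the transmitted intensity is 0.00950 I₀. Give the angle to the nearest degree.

Unpolarized light through the first polarizer → I₁ = ½ I₀, now polarized at 30°.
I₂ = I₁ cos²(90° − 30°) = 0.5 I₀ · cos²(60°) = 0.125 I₀.
Need I₃/I₀ = 0.0095, so cos²(θ − 90°) = 0.0095 / 0.125 = 0.076.
θ − 90° = arccos(√0.076) = 74.0°, giving θ ≈ 90 + 74.0 = 164.0°.

θ ≈ 164°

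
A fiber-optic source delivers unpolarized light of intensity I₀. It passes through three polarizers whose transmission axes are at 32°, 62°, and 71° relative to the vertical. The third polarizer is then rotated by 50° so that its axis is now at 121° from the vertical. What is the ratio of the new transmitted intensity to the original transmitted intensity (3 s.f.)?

Before rotation:
Unpolarized light through the first polarizer → I₁ = ½ I₀, now polarized at 32°.
I₂ = I₁ cos²(62° − 32°) = 0.5 I₀ · cos²(30°) = 0.375 I₀.
I₃ = I₂ cos²(71° − 62°) = 0.375 I₀ · cos²(9°) = 0.3658 I₀.
After rotation:
Unpolarized light through the first polarizer → I₁ = ½ I₀, now polarized at 32°.
I₂ = I₁ cos²(62° − 32°) = 0.5 I₀ · cos²(30°) = 0.375 I₀.
I₃ = I₂ cos²(121° − 62°) = 0.375 I₀ · cos²(59°) = 0.09947 I₀.
Ratio = 0.09947 / 0.3658 = 0.2719.

I_new/I_old ≈ 0.272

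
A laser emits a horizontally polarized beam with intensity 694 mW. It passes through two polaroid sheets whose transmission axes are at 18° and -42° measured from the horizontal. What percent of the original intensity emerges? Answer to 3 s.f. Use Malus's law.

≈ 22.6%

By Malus's law, I₁ = 694 mW · cos²(18°) = 627.7 mW.
I₂ = I₁ · cos²(60°) = 627.7 · 0.25 = 156.9 mW.
That is 22.61% of the incident intensity.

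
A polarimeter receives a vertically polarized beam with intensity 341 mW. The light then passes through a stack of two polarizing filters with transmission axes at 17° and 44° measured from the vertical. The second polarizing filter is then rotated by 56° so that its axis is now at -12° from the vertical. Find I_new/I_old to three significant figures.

I_new/I_old ≈ 0.964

Before rotation:
I₁ = I₀ cos²(17° − 0°) = I₀ cos²(17°) = 0.9145 I₀.
I₂ = I₁ cos²(44° − 17°) = 0.9145 I₀ · cos²(27°) = 0.726 I₀.
After rotation:
I₁ = I₀ cos²(17° − 0°) = I₀ cos²(17°) = 0.9145 I₀.
I₂ = I₁ cos²(-12° − 17°) = 0.9145 I₀ · cos²(29°) = 0.6996 I₀.
Ratio = 0.6996 / 0.726 = 0.9636.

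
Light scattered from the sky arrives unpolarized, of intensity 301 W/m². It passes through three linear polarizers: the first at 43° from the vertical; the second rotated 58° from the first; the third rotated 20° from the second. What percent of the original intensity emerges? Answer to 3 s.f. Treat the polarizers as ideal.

Unpolarized light through the first polarizer → I₁ = 301 W/m²/2 = 150.5 W/m², polarized at 43°.
I₂ = I₁ · cos²(58°) = 150.5 · 0.2808 = 42.26 W/m².
I₃ = I₂ · cos²(20°) = 42.26 · 0.883 = 37.32 W/m².
That is 12.4% of the incident intensity.

≈ 12.4%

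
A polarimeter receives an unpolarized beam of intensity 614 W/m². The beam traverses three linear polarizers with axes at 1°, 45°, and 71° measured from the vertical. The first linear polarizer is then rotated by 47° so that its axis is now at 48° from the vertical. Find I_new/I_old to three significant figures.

Before rotation:
Unpolarized light through the first polarizer → I₁ = ½ I₀, now polarized at 1°.
I₂ = I₁ cos²(45° − 1°) = 0.5 I₀ · cos²(44°) = 0.2587 I₀.
I₃ = I₂ cos²(71° − 45°) = 0.2587 I₀ · cos²(26°) = 0.209 I₀.
After rotation:
Unpolarized light through the first polarizer → I₁ = ½ I₀, now polarized at 48°.
I₂ = I₁ cos²(45° − 48°) = 0.5 I₀ · cos²(3°) = 0.4986 I₀.
I₃ = I₂ cos²(71° − 45°) = 0.4986 I₀ · cos²(26°) = 0.4028 I₀.
Ratio = 0.4028 / 0.209 = 1.927.

I_new/I_old ≈ 1.93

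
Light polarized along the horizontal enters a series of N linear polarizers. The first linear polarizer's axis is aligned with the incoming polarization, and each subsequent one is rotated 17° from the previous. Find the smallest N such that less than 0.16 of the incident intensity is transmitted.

First polarizer is aligned with the polarization: full transmission.
Each further stage multiplies by cos²(17°) = 0.9145.
After N polarizers: T = 0.9145^(N−1). Require T < 0.16 ⇒ N−1 > ln(0.16)/ln(0.9145) = 20.51, so N−1 ≥ 21 and N = 22.
Check: N=22 gives T = 0.1531 < 0.16; N=21 gives T = 0.1674.

N = 22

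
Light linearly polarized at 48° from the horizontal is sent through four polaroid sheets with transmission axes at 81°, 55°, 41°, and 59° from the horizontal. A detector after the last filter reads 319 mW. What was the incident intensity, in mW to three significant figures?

I₀ ≈ 659 mW

I₁ = I₀ cos²(81° − 48°) = I₀ cos²(33°) = 0.7034 I₀.
I₂ = I₁ cos²(55° − 81°) = 0.7034 I₀ · cos²(26°) = 0.5682 I₀.
I₃ = I₂ cos²(41° − 55°) = 0.5682 I₀ · cos²(14°) = 0.5349 I₀.
I₄ = I₃ cos²(59° − 41°) = 0.5349 I₀ · cos²(18°) = 0.4839 I₀.
So 319 mW = 0.4839 I₀, giving I₀ = 319/0.4839 = 659.3 mW.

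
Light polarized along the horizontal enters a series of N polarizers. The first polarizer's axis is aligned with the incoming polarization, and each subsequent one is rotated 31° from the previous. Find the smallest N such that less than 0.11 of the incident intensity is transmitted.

First polarizer is aligned with the polarization: full transmission.
Each further stage multiplies by cos²(31°) = 0.7347.
After N polarizers: T = 0.7347^(N−1). Require T < 0.11 ⇒ N−1 > ln(0.11)/ln(0.7347) = 7.16, so N−1 ≥ 8 and N = 9.
Check: N=9 gives T = 0.08493 < 0.11; N=8 gives T = 0.1156.

N = 9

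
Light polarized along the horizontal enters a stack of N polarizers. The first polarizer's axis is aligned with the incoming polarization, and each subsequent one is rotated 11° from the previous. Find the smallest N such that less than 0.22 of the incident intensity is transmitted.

First polarizer is aligned with the polarization: full transmission.
Each further stage multiplies by cos²(11°) = 0.9636.
After N polarizers: T = 0.9636^(N−1). Require T < 0.22 ⇒ N−1 > ln(0.22)/ln(0.9636) = 40.83, so N−1 ≥ 41 and N = 42.
Check: N=42 gives T = 0.2186 < 0.22; N=41 gives T = 0.2268.

N = 42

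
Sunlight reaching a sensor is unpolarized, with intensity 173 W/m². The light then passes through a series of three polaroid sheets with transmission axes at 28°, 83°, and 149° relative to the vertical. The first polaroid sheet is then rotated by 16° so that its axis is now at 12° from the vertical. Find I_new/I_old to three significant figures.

Before rotation:
Unpolarized light through the first polarizer → I₁ = ½ I₀, now polarized at 28°.
I₂ = I₁ cos²(83° − 28°) = 0.5 I₀ · cos²(55°) = 0.1645 I₀.
I₃ = I₂ cos²(149° − 83°) = 0.1645 I₀ · cos²(66°) = 0.02721 I₀.
After rotation:
Unpolarized light through the first polarizer → I₁ = ½ I₀, now polarized at 12°.
I₂ = I₁ cos²(83° − 12°) = 0.5 I₀ · cos²(71°) = 0.053 I₀.
I₃ = I₂ cos²(149° − 83°) = 0.053 I₀ · cos²(66°) = 0.008768 I₀.
Ratio = 0.008768 / 0.02721 = 0.3222.

I_new/I_old ≈ 0.322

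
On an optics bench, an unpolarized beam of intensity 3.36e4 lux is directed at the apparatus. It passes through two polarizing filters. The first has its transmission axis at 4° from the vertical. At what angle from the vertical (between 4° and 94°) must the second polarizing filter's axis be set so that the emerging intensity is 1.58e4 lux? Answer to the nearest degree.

Unpolarized light through the first polarizer → I₁ = ½ I₀, now polarized at 4°.
Target fraction: 1.58e4 / 3.36e4 lux = 0.4702 of I₀.
Need I₂/I₀ = 0.4702, so cos²(θ − 4°) = 0.4702 / 0.5 = 0.9405.
θ − 4° = arccos(√0.9405) = 14.1°, giving θ ≈ 4 + 14.1 = 18.1°.

θ ≈ 18°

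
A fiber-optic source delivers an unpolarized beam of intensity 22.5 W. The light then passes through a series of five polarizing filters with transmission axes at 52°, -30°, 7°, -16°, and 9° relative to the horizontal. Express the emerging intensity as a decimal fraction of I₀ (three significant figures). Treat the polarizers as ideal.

Unpolarized light through the first polarizer → I₁ = 22.5 W/2 = 11.25 W, polarized at 52°.
I₂ = I₁ · cos²(82°) = 11.25 · 0.01937 = 0.2179 W.
I₃ = I₂ · cos²(37°) = 0.2179 · 0.6378 = 0.139 W.
I₄ = I₃ · cos²(23°) = 0.139 · 0.8473 = 0.1178 W.
I₅ = I₄ · cos²(25°) = 0.1178 · 0.8214 = 0.09673 W.
Transmitted fraction = 0.004299.

I/I₀ ≈ 0.00430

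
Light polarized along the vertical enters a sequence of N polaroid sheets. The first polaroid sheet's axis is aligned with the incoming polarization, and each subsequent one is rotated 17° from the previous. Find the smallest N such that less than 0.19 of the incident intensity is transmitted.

N = 20

First polarizer is aligned with the polarization: full transmission.
Each further stage multiplies by cos²(17°) = 0.9145.
After N polarizers: T = 0.9145^(N−1). Require T < 0.19 ⇒ N−1 > ln(0.19)/ln(0.9145) = 18.59, so N−1 ≥ 19 and N = 20.
Check: N=20 gives T = 0.1831 < 0.19; N=19 gives T = 0.2002.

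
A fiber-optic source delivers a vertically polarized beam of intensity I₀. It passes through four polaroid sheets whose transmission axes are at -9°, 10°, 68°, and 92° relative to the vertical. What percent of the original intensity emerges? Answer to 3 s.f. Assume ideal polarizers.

≈ 20.4%

By Malus's law, I₁ = I₀ cos²(-9° − 0°) = I₀ cos²(9°) = 0.9755 I₀.
I₂ = I₁ cos²(10° + 9°) = 0.9755 I₀ · cos²(19°) = 0.8721 I₀.
I₃ = I₂ cos²(68° − 10°) = 0.8721 I₀ · cos²(58°) = 0.2449 I₀.
I₄ = I₃ cos²(92° − 68°) = 0.2449 I₀ · cos²(24°) = 0.2044 I₀.
That is 20.44% of the incident intensity.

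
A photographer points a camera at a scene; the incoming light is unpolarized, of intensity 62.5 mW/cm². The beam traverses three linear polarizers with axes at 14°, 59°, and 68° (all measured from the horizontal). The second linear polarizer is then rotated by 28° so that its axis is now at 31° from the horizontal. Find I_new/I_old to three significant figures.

I_new/I_old ≈ 1.20

Before rotation:
Unpolarized light through the first polarizer → I₁ = ½ I₀, now polarized at 14°.
I₂ = I₁ cos²(59° − 14°) = 0.5 I₀ · cos²(45°) = 0.25 I₀.
I₃ = I₂ cos²(68° − 59°) = 0.25 I₀ · cos²(9°) = 0.2439 I₀.
After rotation:
Unpolarized light through the first polarizer → I₁ = ½ I₀, now polarized at 14°.
I₂ = I₁ cos²(31° − 14°) = 0.5 I₀ · cos²(17°) = 0.4573 I₀.
I₃ = I₂ cos²(68° − 31°) = 0.4573 I₀ · cos²(37°) = 0.2916 I₀.
Ratio = 0.2916 / 0.2439 = 1.196.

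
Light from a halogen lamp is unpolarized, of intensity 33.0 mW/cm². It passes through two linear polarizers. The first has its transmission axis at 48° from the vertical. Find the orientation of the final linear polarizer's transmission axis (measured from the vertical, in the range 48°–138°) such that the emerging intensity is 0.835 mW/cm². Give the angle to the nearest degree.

Unpolarized light through the first polarizer → I₁ = ½ I₀, now polarized at 48°.
Target fraction: 0.835 / 33.0 mW/cm² = 0.0253 of I₀.
Need I₂/I₀ = 0.0253, so cos²(θ − 48°) = 0.0253 / 0.5 = 0.05061.
θ − 48° = arccos(√0.05061) = 77.0°, giving θ ≈ 48 + 77.0 = 125.0°.

θ ≈ 125°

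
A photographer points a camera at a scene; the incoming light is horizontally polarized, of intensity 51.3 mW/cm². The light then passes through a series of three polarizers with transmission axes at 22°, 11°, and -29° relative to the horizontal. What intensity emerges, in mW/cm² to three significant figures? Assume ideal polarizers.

I₁ = 51.3 mW/cm² · cos²(22°) = 44.1 mW/cm².
I₂ = I₁ · cos²(11°) = 44.1 · 0.9636 = 42.5 mW/cm².
I₃ = I₂ · cos²(40°) = 42.5 · 0.5868 = 24.94 mW/cm².

I ≈ 24.9 mW/cm²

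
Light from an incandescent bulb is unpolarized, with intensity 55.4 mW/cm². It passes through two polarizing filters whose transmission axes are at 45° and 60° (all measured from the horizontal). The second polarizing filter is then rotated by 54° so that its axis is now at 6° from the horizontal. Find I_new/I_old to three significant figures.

Before rotation:
Unpolarized light through the first polarizer → I₁ = ½ I₀, now polarized at 45°.
I₂ = I₁ cos²(60° − 45°) = 0.5 I₀ · cos²(15°) = 0.4665 I₀.
After rotation:
Unpolarized light through the first polarizer → I₁ = ½ I₀, now polarized at 45°.
I₂ = I₁ cos²(6° − 45°) = 0.5 I₀ · cos²(39°) = 0.302 I₀.
Ratio = 0.302 / 0.4665 = 0.6473.

I_new/I_old ≈ 0.647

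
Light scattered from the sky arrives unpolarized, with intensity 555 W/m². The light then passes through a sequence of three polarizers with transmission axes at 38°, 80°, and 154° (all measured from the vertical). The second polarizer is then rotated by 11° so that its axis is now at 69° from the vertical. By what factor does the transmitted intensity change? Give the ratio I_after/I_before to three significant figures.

I_new/I_old ≈ 0.133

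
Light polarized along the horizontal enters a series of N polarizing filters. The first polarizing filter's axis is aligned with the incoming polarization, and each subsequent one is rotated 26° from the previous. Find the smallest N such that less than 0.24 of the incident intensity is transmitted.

First polarizer is aligned with the polarization: full transmission.
Each further stage multiplies by cos²(26°) = 0.8078.
After N polarizers: T = 0.8078^(N−1). Require T < 0.24 ⇒ N−1 > ln(0.24)/ln(0.8078) = 6.69, so N−1 ≥ 7 and N = 8.
Check: N=8 gives T = 0.2245 < 0.24; N=7 gives T = 0.2779.

N = 8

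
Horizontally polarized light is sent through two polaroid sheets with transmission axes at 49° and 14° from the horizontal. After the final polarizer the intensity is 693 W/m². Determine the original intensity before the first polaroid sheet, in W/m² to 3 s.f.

I₁ = I₀ cos²(49° − 0°) = I₀ cos²(49°) = 0.4304 I₀.
I₂ = I₁ cos²(14° − 49°) = 0.4304 I₀ · cos²(35°) = 0.2888 I₀.
So 693 W/m² = 0.2888 I₀, giving I₀ = 693/0.2888 = 2399 W/m².

I₀ ≈ 2400 W/m²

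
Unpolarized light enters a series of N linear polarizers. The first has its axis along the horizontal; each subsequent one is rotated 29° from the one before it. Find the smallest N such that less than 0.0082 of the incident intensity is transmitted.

N = 17

First polarizer halves the unpolarized light: factor 1/2.
Each further stage multiplies by cos²(29°) = 0.765.
After N polarizers: T = 0.5·0.765^(N−1). Require T < 0.0082 ⇒ N−1 > ln(0.0082/0.5)/ln(0.765) = 15.34, so N−1 ≥ 16 and N = 17.
Check: N=17 gives T = 0.006874 < 0.0082; N=16 gives T = 0.008986.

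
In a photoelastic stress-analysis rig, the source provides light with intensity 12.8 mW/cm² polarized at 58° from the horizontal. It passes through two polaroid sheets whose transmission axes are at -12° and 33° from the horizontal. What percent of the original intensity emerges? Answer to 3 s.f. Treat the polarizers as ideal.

≈ 5.85%

I₁ = 12.8 mW/cm² · cos²(70°) = 1.497 mW/cm².
I₂ = I₁ · cos²(45°) = 1.497 · 0.5 = 0.7487 mW/cm².
That is 5.849% of the incident intensity.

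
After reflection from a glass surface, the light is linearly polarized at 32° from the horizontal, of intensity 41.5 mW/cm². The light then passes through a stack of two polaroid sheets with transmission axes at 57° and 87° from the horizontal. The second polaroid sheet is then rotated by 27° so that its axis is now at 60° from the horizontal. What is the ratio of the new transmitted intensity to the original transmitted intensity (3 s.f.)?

Before rotation:
By Malus's law, I₁ = I₀ cos²(57° − 32°) = I₀ cos²(25°) = 0.8214 I₀.
I₂ = I₁ cos²(87° − 57°) = 0.8214 I₀ · cos²(30°) = 0.616 I₀.
After rotation:
I₁ = I₀ cos²(57° − 32°) = I₀ cos²(25°) = 0.8214 I₀.
I₂ = I₁ cos²(60° − 57°) = 0.8214 I₀ · cos²(3°) = 0.8191 I₀.
Ratio = 0.8191 / 0.616 = 1.33.

I_new/I_old ≈ 1.33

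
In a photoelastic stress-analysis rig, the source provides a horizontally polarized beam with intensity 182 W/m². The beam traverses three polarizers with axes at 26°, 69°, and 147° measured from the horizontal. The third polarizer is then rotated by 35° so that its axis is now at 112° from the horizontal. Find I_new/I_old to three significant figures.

I_new/I_old ≈ 12.4

Before rotation:
By Malus's law, I₁ = I₀ cos²(26° − 0°) = I₀ cos²(26°) = 0.8078 I₀.
I₂ = I₁ cos²(69° − 26°) = 0.8078 I₀ · cos²(43°) = 0.4321 I₀.
I₃ = I₂ cos²(147° − 69°) = 0.4321 I₀ · cos²(78°) = 0.01868 I₀.
After rotation:
I₁ = I₀ cos²(26° − 0°) = I₀ cos²(26°) = 0.8078 I₀.
I₂ = I₁ cos²(69° − 26°) = 0.8078 I₀ · cos²(43°) = 0.4321 I₀.
I₃ = I₂ cos²(112° − 69°) = 0.4321 I₀ · cos²(43°) = 0.2311 I₀.
Ratio = 0.2311 / 0.01868 = 12.37.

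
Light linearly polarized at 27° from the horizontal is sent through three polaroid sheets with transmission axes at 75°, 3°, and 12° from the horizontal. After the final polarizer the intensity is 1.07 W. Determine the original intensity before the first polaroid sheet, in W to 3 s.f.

I₀ ≈ 25.7 W

By Malus's law, I₁ = I₀ cos²(75° − 27°) = I₀ cos²(48°) = 0.4477 I₀.
I₂ = I₁ cos²(3° − 75°) = 0.4477 I₀ · cos²(72°) = 0.04275 I₀.
I₃ = I₂ cos²(12° − 3°) = 0.04275 I₀ · cos²(9°) = 0.04171 I₀.
So 1.07 W = 0.04171 I₀, giving I₀ = 1.07/0.04171 = 25.65 W.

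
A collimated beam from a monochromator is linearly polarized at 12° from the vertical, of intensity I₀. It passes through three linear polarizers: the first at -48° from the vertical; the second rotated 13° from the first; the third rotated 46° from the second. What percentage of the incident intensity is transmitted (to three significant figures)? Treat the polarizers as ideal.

By Malus's law, I₁ = I₀ cos²(-48° − 12°) = I₀ cos²(60°) = 0.25 I₀.
I₂ = I₁ cos²(13°) = 0.25 · 0.9494 I₀ = 0.2373 I₀.
I₃ = I₂ cos²(46°) = 0.2373 · 0.4826 I₀ = 0.1145 I₀.
That is 11.45% of the incident intensity.

≈ 11.5%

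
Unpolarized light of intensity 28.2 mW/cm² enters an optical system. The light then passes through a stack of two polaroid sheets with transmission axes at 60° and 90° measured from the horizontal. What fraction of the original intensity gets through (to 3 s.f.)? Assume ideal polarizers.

I/I₀ ≈ 0.375

Unpolarized light through the first polarizer → I₁ = 28.2 mW/cm²/2 = 14.1 mW/cm², polarized at 60°.
I₂ = I₁ · cos²(30°) = 14.1 · 0.75 = 10.58 mW/cm².
Transmitted fraction = 0.375.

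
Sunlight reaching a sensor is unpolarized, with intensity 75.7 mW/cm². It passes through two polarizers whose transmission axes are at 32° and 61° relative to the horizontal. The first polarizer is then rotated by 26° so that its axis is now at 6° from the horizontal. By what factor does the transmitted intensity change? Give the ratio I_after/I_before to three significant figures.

Before rotation:
Unpolarized light through the first polarizer → I₁ = ½ I₀, now polarized at 32°.
I₂ = I₁ cos²(61° − 32°) = 0.5 I₀ · cos²(29°) = 0.3825 I₀.
After rotation:
Unpolarized light through the first polarizer → I₁ = ½ I₀, now polarized at 6°.
I₂ = I₁ cos²(61° − 6°) = 0.5 I₀ · cos²(55°) = 0.1645 I₀.
Ratio = 0.1645 / 0.3825 = 0.4301.

I_new/I_old ≈ 0.430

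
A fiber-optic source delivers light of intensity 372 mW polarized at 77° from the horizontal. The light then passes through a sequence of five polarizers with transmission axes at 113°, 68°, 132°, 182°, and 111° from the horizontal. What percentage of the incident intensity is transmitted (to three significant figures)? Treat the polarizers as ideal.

By Malus's law, I₁ = 372 mW · cos²(36°) = 243.5 mW.
I₂ = I₁ · cos²(45°) = 243.5 · 0.5 = 121.7 mW.
I₃ = I₂ · cos²(64°) = 121.7 · 0.1922 = 23.39 mW.
I₄ = I₃ · cos²(50°) = 23.39 · 0.4132 = 9.666 mW.
I₅ = I₄ · cos²(71°) = 9.666 · 0.106 = 1.025 mW.
That is 0.2754% of the incident intensity.

≈ 0.275%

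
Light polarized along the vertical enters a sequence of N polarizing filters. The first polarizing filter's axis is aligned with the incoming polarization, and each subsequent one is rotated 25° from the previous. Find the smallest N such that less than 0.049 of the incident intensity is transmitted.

N = 17

First polarizer is aligned with the polarization: full transmission.
Each further stage multiplies by cos²(25°) = 0.8214.
After N polarizers: T = 0.8214^(N−1). Require T < 0.049 ⇒ N−1 > ln(0.049)/ln(0.8214) = 15.33, so N−1 ≥ 16 and N = 17.
Check: N=17 gives T = 0.04294 < 0.049; N=16 gives T = 0.05227.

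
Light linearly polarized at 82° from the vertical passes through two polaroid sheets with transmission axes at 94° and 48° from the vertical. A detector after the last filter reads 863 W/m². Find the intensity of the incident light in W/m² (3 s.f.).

I₀ ≈ 1870 W/m²

I₁ = I₀ cos²(94° − 82°) = I₀ cos²(12°) = 0.9568 I₀.
I₂ = I₁ cos²(48° − 94°) = 0.9568 I₀ · cos²(46°) = 0.4617 I₀.
So 863 W/m² = 0.4617 I₀, giving I₀ = 863/0.4617 = 1869 W/m².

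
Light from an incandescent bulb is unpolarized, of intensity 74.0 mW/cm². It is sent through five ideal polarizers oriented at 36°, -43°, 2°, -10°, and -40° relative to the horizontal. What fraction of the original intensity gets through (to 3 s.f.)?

Unpolarized light through the first polarizer → I₁ = 74.0 mW/cm²/2 = 37 mW/cm², polarized at 36°.
I₂ = I₁ · cos²(79°) = 37 · 0.03641 = 1.347 mW/cm².
I₃ = I₂ · cos²(45°) = 1.347 · 0.5 = 0.6735 mW/cm².
I₄ = I₃ · cos²(12°) = 0.6735 · 0.9568 = 0.6444 mW/cm².
I₅ = I₄ · cos²(30°) = 0.6444 · 0.75 = 0.4833 mW/cm².
Transmitted fraction = 0.006531.

I/I₀ ≈ 0.00653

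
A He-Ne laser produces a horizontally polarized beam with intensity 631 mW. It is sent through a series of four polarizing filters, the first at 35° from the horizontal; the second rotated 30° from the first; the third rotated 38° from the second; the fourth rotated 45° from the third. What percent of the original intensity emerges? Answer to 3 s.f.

≈ 15.6%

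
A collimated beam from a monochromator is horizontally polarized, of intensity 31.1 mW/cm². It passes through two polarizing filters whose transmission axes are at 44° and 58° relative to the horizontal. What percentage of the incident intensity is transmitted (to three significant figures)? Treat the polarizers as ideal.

By Malus's law, I₁ = 31.1 mW/cm² · cos²(44°) = 16.09 mW/cm².
I₂ = I₁ · cos²(14°) = 16.09 · 0.9415 = 15.15 mW/cm².
That is 48.72% of the incident intensity.

≈ 48.7%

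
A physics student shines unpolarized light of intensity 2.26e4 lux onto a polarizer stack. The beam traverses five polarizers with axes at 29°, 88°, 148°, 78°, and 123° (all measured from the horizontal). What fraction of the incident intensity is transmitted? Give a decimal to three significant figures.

I/I₀ ≈ 0.00194

Unpolarized light through the first polarizer → I₁ = 2.26e4 lux/2 = 1.13e+04 lux, polarized at 29°.
I₂ = I₁ · cos²(59°) = 1.13e+04 · 0.2653 = 2997 lux.
I₃ = I₂ · cos²(60°) = 2997 · 0.25 = 749.4 lux.
I₄ = I₃ · cos²(70°) = 749.4 · 0.117 = 87.66 lux.
I₅ = I₄ · cos²(45°) = 87.66 · 0.5 = 43.83 lux.
Transmitted fraction = 0.001939.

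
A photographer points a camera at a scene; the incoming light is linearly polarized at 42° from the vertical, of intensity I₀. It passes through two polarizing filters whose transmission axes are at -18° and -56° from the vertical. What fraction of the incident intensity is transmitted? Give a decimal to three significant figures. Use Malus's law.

By Malus's law, I₁ = I₀ cos²(-18° − 42°) = I₀ cos²(60°) = 0.25 I₀.
I₂ = I₁ cos²(-56° + 18°) = 0.25 I₀ · cos²(38°) = 0.1552 I₀.
Transmitted fraction = 0.1552.

≈ 0.155 I₀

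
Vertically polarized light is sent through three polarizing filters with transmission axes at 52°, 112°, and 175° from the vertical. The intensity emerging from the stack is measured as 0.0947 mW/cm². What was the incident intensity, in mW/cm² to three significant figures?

I₀ ≈ 4.85 mW/cm²

By Malus's law, I₁ = I₀ cos²(52° − 0°) = I₀ cos²(52°) = 0.379 I₀.
I₂ = I₁ cos²(112° − 52°) = 0.379 I₀ · cos²(60°) = 0.09476 I₀.
I₃ = I₂ cos²(175° − 112°) = 0.09476 I₀ · cos²(63°) = 0.01953 I₀.
So 0.0947 mW/cm² = 0.01953 I₀, giving I₀ = 0.0947/0.01953 = 4.849 mW/cm².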